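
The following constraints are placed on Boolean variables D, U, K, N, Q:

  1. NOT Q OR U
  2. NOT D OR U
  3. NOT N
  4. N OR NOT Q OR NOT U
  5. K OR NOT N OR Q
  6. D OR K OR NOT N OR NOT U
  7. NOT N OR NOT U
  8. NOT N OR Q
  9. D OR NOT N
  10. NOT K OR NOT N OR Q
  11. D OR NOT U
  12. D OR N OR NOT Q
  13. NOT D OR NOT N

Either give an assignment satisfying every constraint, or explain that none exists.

Unit clause (NOT N) forces N = False.
Set D = True.
  then (NOT D OR U) forces U = True.
  then (N OR NOT Q OR NOT U) forces Q = False.
Set K = False.
All clauses satisfied.

D = True, U = True, K = False, N = False, Q = False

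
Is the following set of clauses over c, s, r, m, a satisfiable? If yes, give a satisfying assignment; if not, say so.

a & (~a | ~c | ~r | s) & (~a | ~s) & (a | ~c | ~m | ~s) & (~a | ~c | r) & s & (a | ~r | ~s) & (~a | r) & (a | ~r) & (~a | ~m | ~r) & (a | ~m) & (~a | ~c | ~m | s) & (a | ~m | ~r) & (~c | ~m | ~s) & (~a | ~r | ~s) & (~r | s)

The formula is unsatisfiable.

Case s = True:
  (a) forces a = True.
  Clause (~a | ~s) is falsified — contradiction.
Case s = False:
  Clause (s) is falsified — contradiction.
Both cases fail, so the formula is unsatisfiable.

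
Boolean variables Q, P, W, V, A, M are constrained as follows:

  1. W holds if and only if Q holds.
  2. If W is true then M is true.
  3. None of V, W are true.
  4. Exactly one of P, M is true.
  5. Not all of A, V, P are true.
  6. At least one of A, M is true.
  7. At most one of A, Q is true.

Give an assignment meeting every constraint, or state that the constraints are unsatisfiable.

Q=F; P=T; W=F; V=F; A=T; M=F

  (1) W=F, Q=F — same ✓
  (2) W=F ⇒ M: vacuous ✓
  (3) {V, W}: 0 true — none ✓
  (4) {P, M}: 1 true — exactly one ✓
  (5) {A, V, P}: 2/3 true — not all ✓
  (6) {A, M}: 1 true — at least one ✓
  (7) {A, Q}: 1 true — at most one ✓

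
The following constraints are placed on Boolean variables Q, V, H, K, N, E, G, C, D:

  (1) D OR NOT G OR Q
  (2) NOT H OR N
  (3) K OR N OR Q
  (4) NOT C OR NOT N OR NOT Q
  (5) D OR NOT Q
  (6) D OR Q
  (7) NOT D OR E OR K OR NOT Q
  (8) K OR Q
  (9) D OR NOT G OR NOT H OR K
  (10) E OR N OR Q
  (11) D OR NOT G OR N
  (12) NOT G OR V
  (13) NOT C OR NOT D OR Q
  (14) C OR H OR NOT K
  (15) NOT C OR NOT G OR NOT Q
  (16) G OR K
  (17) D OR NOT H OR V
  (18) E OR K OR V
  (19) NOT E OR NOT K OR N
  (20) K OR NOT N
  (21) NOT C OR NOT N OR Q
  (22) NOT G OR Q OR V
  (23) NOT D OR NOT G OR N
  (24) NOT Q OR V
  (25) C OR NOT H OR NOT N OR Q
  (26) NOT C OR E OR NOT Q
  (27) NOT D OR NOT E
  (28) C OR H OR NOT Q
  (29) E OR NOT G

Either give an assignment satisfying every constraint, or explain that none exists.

Q=T, V=T, H=T, K=T, N=T, E=F, G=F, C=F, D=T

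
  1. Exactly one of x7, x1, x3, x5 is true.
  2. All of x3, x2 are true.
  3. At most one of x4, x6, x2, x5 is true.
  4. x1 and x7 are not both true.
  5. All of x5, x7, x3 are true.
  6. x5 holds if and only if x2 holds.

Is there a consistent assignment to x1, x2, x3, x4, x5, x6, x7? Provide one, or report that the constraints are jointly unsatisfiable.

UNSATISFIABLE

Case x3 = True:
  (1) with x3=T forces x7 = False.
  Constraint (5) is violated (x7=F) — contradiction.
Case x3 = False:
  Constraint (2) is violated (x3=F) — contradiction.
Both cases fail — unsatisfiable.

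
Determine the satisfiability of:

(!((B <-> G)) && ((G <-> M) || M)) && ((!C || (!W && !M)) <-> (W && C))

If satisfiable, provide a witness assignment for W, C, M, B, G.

W = False, C = True, M = True, B = False, G = True

  !((B <-> G)) && ((G <-> M) || M) = True
    !((B <-> G)) = True
      B <-> G = False
    (G <-> M) || M = True
      G <-> M = True
  (!C || (!W && !M)) <-> (W && C) = True
    !C || (!W && !M) = False
      !C = False
      !W && !M = False
        !W = True
        !M = False
    W && C = False
Both conjuncts True, so the formula holds.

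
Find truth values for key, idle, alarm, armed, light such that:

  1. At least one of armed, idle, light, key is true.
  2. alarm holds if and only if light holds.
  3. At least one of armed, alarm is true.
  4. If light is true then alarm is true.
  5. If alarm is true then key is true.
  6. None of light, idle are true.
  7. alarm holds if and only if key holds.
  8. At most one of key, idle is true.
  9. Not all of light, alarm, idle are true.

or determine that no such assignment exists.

key=F, idle=F, alarm=F, armed=T, light=F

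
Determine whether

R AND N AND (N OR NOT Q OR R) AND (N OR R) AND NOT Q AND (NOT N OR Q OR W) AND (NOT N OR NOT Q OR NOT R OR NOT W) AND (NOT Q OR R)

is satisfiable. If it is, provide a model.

Unit clause (R) forces R = True.
Unit clause (N) forces N = True.
Unit clause (NOT Q) forces Q = False.
In (NOT N OR Q OR W) only W is left, so W = True.
Check each clause:
  (R): R holds.
  (N): N holds.
  (N OR NOT Q OR R): N holds.
  (N OR R): N holds.
  (NOT Q): NOT Q holds.
  (NOT N OR Q OR W): W holds.
  (NOT N OR NOT Q OR NOT R OR NOT W): NOT Q holds.
  (NOT Q OR R): NOT Q holds.
All clauses satisfied.

W = True, N = True, R = True, Q = False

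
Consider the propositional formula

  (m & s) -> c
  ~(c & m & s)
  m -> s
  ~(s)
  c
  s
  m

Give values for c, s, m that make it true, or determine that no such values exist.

Case s = True:
  Clause (~s) is falsified — contradiction.
Case s = False:
  Clause (s) is falsified — contradiction.
Both cases fail, so the formula is unsatisfiable.

The formula is unsatisfiable.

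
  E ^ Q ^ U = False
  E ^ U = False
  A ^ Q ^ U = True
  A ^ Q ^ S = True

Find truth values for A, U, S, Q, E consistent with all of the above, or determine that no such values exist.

A: True, U: False, S: False, Q: False, E: False

E ^ Q ^ U = F ^ F ^ F = False ✓
E ^ U = F ^ F = False ✓
A ^ Q ^ U = T ^ F ^ F = True ✓
A ^ Q ^ S = T ^ F ^ F = True ✓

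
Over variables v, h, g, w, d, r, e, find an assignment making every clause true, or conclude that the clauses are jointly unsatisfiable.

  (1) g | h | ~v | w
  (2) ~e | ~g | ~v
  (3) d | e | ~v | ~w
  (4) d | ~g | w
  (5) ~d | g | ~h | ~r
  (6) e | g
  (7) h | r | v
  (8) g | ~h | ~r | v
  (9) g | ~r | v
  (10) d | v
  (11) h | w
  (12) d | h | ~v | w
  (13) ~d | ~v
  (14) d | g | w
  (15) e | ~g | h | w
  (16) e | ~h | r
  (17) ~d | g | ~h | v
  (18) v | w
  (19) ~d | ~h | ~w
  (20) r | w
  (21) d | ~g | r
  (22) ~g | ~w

v = True, h = True, g = False, w = True, d = False, r = True, e = True

Set v = True.
  then (~d | ~v) forces d = False.
Set h = True.
Try g = True:
  (~e | ~g | ~v) forces e = False.
  (d | e | ~v | ~w) forces w = False.
  clause (d | ~g | w) is falsified — backtrack.
So g = False.
  then (e | g) forces e = True.
  then (d | g | w) forces w = True.
Set r = True.
All clauses satisfied.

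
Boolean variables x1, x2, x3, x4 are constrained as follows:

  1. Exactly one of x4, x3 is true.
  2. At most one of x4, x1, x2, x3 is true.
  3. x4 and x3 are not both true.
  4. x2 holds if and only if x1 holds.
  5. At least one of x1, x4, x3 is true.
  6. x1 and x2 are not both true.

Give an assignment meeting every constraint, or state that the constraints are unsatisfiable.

x1 = False, x2 = False, x3 = True, x4 = False

  (1) {x4, x3}: 1 true — exactly one ✓
  (2) {x4, x1, x2, x3}: 1 true — at most one ✓
  (3) x4=F, x3=T — not both ✓
  (4) x2=F, x1=F — same ✓
  (5) {x1, x4, x3}: 1 true — at least one ✓
  (6) x1=F, x2=F — not both ✓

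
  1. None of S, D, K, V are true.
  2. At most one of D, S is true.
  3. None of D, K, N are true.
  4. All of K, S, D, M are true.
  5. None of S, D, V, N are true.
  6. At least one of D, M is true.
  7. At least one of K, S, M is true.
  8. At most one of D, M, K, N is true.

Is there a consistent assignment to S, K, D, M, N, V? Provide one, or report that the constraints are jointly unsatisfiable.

No satisfying assignment exists.

Case S = True:
  Constraint (1) is violated (S=T) — contradiction.
Case S = False:
  Constraint (4) is violated (S=F) — contradiction.
Both cases fail — unsatisfiable.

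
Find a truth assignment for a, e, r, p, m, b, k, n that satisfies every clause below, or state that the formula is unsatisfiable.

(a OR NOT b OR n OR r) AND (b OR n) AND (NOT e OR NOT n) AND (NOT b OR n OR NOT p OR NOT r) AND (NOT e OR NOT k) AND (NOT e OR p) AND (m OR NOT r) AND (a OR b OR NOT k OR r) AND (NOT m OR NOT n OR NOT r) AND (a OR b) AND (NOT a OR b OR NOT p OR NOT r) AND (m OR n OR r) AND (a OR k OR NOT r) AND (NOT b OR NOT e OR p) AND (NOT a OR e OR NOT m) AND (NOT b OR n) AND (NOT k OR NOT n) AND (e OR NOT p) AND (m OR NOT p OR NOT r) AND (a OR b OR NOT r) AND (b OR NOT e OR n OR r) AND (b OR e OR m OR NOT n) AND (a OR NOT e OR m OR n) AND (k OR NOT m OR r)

Set a = False.
  then (a OR b) forces b = True.
  then (NOT b OR n) forces n = True.
  then (NOT k OR NOT n) forces k = False.
  then (NOT e OR NOT n) forces e = False.
  then (a OR k OR NOT r) forces r = False.
  then (e OR NOT p) forces p = False.
  then (k OR NOT m OR r) forces m = False.
All clauses satisfied.

a = False; e = False; r = False; p = False; m = False; b = True; k = False; n = True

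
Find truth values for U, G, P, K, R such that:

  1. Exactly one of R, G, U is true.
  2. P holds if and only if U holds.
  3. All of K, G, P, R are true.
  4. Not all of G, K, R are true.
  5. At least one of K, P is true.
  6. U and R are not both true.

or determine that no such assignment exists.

Case G = True:
  (1) with G=T forces R = False.
  Constraint (3) is violated (R=F) — contradiction.
Case G = False:
  Constraint (3) is violated (G=F) — contradiction.
Both cases fail — unsatisfiable.

Unsatisfiable — no assignment works.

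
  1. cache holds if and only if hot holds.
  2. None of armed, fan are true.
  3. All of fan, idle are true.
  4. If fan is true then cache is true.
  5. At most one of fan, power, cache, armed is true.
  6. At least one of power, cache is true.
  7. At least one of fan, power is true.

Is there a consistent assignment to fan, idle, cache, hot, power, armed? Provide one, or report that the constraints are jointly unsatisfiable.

Case fan = True:
  Constraint (2) is violated (fan=T) — contradiction.
Case fan = False:
  Constraint (3) is violated (fan=F) — contradiction.
Both cases fail — unsatisfiable.

Unsatisfiable — no assignment works.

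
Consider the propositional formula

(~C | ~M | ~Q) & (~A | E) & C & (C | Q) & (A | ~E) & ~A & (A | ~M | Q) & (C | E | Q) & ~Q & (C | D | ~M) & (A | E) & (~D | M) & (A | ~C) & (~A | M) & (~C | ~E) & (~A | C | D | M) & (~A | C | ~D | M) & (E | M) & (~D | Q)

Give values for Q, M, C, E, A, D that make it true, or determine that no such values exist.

UNSATISFIABLE

Case C = True:
  (~A) forces A = False.
  Clause (A | ~C) is falsified — contradiction.
Case C = False:
  Clause (C) is falsified — contradiction.
Both cases fail, so the formula is unsatisfiable.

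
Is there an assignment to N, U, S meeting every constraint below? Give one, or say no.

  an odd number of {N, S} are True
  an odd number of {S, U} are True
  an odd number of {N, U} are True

Adding constraints 1, 2, 3 mod 2: every variable appears an even number of times on the left, so the left side is 0.
But the right sides sum to 1 (mod 2). 0 ≠ 1 — the system is inconsistent.

No satisfying assignment exists.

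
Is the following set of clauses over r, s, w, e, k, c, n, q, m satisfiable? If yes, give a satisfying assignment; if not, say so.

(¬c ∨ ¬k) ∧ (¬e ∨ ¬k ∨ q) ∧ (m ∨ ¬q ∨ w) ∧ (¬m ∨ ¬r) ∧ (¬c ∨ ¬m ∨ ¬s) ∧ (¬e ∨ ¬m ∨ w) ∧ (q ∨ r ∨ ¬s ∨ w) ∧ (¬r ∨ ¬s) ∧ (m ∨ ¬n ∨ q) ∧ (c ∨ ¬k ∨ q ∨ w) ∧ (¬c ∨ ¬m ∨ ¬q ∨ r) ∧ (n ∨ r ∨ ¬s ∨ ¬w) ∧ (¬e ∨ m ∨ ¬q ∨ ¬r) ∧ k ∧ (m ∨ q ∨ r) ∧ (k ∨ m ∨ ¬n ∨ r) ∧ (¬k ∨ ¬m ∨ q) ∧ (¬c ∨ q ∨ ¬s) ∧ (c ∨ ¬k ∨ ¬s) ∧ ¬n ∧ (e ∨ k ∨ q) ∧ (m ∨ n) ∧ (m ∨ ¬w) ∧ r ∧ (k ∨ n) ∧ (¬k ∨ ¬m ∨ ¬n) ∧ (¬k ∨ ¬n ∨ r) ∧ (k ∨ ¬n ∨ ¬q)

Unsatisfiable — no assignment works.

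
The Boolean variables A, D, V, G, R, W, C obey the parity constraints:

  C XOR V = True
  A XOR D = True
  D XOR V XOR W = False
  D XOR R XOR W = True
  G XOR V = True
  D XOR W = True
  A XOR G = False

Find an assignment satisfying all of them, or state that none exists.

A = False; D = True; V = True; G = False; R = False; W = False; C = False

C XOR V = F XOR T = True ✓
A XOR D = F XOR T = True ✓
D XOR V XOR W = T XOR T XOR F = False ✓
D XOR R XOR W = T XOR F XOR F = True ✓
G XOR V = F XOR T = True ✓
D XOR W = T XOR F = True ✓
A XOR G = F XOR F = False ✓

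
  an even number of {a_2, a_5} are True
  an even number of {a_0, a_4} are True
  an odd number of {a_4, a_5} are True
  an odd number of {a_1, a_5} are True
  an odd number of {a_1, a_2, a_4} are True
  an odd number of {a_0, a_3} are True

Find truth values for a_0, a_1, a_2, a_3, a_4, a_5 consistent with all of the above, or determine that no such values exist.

a_0 = False; a_1 = False; a_2 = True; a_3 = True; a_4 = False; a_5 = True

{a_2, a_5}: 2 true → even ✓
{a_0, a_4}: 0 true → even ✓
{a_4, a_5}: 1 true → odd ✓
{a_1, a_5}: 1 true → odd ✓
{a_1, a_2, a_4}: 1 true → odd ✓
{a_0, a_3}: 1 true → odd ✓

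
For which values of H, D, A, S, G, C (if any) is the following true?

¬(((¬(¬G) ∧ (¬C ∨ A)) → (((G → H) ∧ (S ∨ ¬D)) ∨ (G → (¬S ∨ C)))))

H = False; D = True; A = True; S = True; G = True; C = False

  ¬(((¬(¬G) ∧ (¬C ∨ A)) → (((G → H) ∧ (S ∨ ¬D)) ∨ (G → (¬S ∨ C))))) = True
    (¬(¬G) ∧ (¬C ∨ A)) → (((G → H) ∧ (S ∨ ¬D)) ∨ (G → (¬S ∨ C))) = False
      ¬(¬G) ∧ (¬C ∨ A) = True
        ¬(¬G) = True
          ¬G = False
        ¬C ∨ A = True
          ¬C = True
      ((G → H) ∧ (S ∨ ¬D)) ∨ (G → (¬S ∨ C)) = False
        (G → H) ∧ (S ∨ ¬D) = False
          G → H = False
          S ∨ ¬D = True
            ¬D = False
        G → (¬S ∨ C) = False
          ¬S ∨ C = False
            ¬S = False
The formula evaluates to True.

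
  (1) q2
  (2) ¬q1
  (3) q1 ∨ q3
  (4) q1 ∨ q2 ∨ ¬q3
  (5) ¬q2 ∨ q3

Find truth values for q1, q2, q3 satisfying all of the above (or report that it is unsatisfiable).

Unit clause (q2) forces q2 = True.
Unit clause (¬q1) forces q1 = False.
In (q1 ∨ q3) only q3 is left, so q3 = True.
Check each clause:
  (q2): q2 holds.
  (¬q1): ¬q1 holds.
  (q1 ∨ q3): q3 holds.
  (q1 ∨ q2 ∨ ¬q3): q2 holds.
  (¬q2 ∨ q3): q3 holds.
All clauses satisfied.

q1 = False; q2 = True; q3 = True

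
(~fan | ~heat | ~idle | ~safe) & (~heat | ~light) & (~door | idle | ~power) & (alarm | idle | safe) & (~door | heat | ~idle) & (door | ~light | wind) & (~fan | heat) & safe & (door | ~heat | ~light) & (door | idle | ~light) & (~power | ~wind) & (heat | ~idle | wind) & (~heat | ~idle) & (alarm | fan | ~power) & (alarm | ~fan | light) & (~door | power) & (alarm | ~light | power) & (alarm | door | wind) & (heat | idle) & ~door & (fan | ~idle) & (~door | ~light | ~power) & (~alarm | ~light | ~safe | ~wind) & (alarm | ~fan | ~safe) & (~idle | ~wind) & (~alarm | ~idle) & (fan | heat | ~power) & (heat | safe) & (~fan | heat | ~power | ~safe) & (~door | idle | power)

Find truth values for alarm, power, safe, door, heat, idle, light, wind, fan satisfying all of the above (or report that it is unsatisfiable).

Unit clause (safe) forces safe = True.
Unit clause (~door) forces door = False.
Set alarm = True.
  then (~alarm | ~idle) forces idle = False.
  then (door | idle | ~light) forces light = False.
  then (heat | idle) forces heat = True.
Set power = False.
Set wind = False.
Set fan = False.
All clauses satisfied.

alarm = True; power = False; safe = True; door = False; heat = True; idle = False; light = False; wind = False; fan = False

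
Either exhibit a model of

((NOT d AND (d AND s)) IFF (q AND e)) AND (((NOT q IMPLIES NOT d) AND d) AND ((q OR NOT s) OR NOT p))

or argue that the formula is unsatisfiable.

e=F, s=F, p=F, d=T, q=T

  (NOT d AND (d AND s)) IFF (q AND e) = True
    NOT d AND (d AND s) = False
      NOT d = False
      d AND s = False
    q AND e = False
  ((NOT q IMPLIES NOT d) AND d) AND ((q OR NOT s) OR NOT p) = True
    (NOT q IMPLIES NOT d) AND d = True
      NOT q IMPLIES NOT d = True
        NOT q = False
        NOT d = False
    (q OR NOT s) OR NOT p = True
      q OR NOT s = True
        NOT s = True
      NOT p = True
Both conjuncts True, so the formula holds.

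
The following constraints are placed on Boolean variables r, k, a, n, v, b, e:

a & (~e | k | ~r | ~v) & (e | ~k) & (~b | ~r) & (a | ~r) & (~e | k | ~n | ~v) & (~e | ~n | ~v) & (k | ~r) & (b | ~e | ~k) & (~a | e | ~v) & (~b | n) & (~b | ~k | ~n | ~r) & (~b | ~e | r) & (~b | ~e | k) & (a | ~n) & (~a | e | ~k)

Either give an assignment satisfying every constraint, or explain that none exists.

r=F, k=F, a=T, n=F, v=F, b=F, e=F

Unit clause (a) forces a = True.
Try r = True:
  (~b | ~r) forces b = False.
  (k | ~r) forces k = True.
  (e | ~k) forces e = True.
  clause (b | ~e | ~k) is falsified — backtrack.
So r = False.
Try k = True:
  (e | ~k) forces e = True.
  (b | ~e | ~k) forces b = True.
  clause (~b | ~e | r) is falsified — backtrack.
So k = False.
Set n = False.
  then (~b | n) forces b = False.
Set v = False.
Set e = False.
All clauses satisfied.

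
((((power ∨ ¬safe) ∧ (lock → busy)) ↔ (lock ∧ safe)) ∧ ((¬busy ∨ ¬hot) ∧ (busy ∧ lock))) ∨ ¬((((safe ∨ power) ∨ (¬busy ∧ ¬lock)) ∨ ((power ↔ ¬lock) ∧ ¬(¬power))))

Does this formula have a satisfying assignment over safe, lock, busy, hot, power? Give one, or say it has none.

safe=F; lock=F; busy=T; hot=F; power=F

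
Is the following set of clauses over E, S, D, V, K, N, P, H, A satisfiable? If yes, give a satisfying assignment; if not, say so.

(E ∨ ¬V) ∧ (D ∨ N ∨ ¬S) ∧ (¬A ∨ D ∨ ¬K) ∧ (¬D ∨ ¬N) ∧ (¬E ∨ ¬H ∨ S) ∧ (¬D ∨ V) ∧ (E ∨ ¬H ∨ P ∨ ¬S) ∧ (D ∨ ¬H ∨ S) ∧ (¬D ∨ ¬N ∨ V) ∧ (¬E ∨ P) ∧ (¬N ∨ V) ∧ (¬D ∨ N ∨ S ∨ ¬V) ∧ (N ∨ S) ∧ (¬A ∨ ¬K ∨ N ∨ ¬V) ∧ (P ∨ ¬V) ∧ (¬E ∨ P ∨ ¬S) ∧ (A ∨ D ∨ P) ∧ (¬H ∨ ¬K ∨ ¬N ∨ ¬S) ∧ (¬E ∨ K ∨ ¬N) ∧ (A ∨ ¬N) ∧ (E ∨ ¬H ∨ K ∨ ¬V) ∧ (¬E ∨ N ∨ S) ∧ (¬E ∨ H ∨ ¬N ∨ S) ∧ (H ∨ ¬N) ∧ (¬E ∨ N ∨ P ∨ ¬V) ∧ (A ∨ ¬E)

Try E = False:
  (E ∨ ¬V) forces V = False.
  (¬D ∨ V) forces D = False.
  (¬N ∨ V) forces N = False.
  (D ∨ N ∨ ¬S) forces S = False.
  clause (N ∨ S) is falsified — backtrack.
So E = True.
  then (¬E ∨ P) forces P = True.
  then (A ∨ ¬E) forces A = True.
Try S = False:
  (¬E ∨ ¬H ∨ S) forces H = False.
  (N ∨ S) forces N = True.
  clause (¬E ∨ H ∨ ¬N ∨ S) is falsified — backtrack.
So S = True.
Set D = True.
  then (¬D ∨ ¬N) forces N = False.
  then (¬D ∨ V) forces V = True.
  then (¬A ∨ ¬K ∨ N ∨ ¬V) forces K = False.
Set H = True.
All clauses satisfied.

E = True, S = True, D = True, V = True, K = False, N = False, P = True, H = True, A = True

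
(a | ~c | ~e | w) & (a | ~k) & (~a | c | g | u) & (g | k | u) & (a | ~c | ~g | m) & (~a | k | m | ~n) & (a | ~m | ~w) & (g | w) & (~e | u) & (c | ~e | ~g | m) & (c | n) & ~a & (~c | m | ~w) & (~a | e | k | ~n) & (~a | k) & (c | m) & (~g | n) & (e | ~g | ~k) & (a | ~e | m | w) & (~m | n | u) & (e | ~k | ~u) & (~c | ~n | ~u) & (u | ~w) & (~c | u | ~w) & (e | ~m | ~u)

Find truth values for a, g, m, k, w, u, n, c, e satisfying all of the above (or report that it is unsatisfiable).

Unit clause (~a) forces a = False.
In (a | ~k) only ~k is left, so k = False.
Try g = False:
  (g | k | u) forces u = True.
  (g | w) forces w = True.
  (a | ~m | ~w) forces m = False.
  (~c | m | ~w) forces c = False.
  clause (c | m) is falsified — backtrack.
So g = True.
  then (~g | n) forces n = True.
Try m = False:
  (a | ~c | ~g | m) forces c = False.
  clause (c | m) is falsified — backtrack.
So m = True.
  then (a | ~m | ~w) forces w = False.
Set u = False.
  then (~e | u) forces e = False.
Set c = True.
All clauses satisfied.

a = False; g = True; m = True; k = False; w = False; u = False; n = True; c = True; e = False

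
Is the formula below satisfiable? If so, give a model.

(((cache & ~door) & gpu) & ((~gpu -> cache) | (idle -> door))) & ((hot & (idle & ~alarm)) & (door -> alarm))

hot=T, door=F, cache=T, alarm=F, gpu=T, idle=T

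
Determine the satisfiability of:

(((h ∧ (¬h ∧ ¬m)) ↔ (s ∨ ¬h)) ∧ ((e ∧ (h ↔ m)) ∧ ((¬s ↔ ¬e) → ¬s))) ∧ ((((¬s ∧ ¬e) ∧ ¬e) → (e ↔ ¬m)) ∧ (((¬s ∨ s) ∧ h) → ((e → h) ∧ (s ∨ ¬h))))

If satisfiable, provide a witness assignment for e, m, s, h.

Unsatisfiable — no assignment works.

Case e = True: the formula simplifies to (((h ∧ (¬h ∧ ¬m)) ↔ (s ∨ ¬h)) ∧ ((h ↔ m) ∧ (s → ¬s))) ∧ (((¬s ∨ s) ∧ h) → (h ∧ (s ∨ ¬h))).
  h = True: simplifies to (¬s ∧ (m ∧ (s → ¬s))) ∧ ((¬s ∨ s) → s).
    s = True: the conjunct ¬s is False.
    s = False: the conjunct (¬s ∨ s) → s becomes (True ∨ False) → False = False.
  h = False: the conjunct (h ∧ (¬h ∧ ¬m)) ↔ (s ∨ ¬h) becomes (False ∧ ¬m) ↔ (s ∨ True) = False.
Case e = False: the conjunct e is False.
Both cases fail — unsatisfiable.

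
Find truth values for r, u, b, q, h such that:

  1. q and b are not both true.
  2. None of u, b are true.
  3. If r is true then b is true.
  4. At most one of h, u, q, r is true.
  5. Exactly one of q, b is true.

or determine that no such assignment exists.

r = False, u = False, b = False, q = True, h = False

  (1) q=T, b=F — not both ✓
  (2) {u, b}: 0 true — none ✓
  (3) r=F ⇒ b: vacuous ✓
  (4) {h, u, q, r}: 1 true — at most one ✓
  (5) {q, b}: 1 true — exactly one ✓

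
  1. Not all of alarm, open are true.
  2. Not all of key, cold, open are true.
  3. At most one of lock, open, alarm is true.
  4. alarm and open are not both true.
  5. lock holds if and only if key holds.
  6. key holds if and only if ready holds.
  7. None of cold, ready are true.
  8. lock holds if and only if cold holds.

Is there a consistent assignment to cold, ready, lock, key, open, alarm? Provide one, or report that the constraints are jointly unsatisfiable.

cold = False, ready = False, lock = False, key = False, open = True, alarm = False

  (1) {alarm, open}: 1/2 true — not all ✓
  (2) {key, cold, open}: 1/3 true — not all ✓
  (3) {lock, open, alarm}: 1 true — at most one ✓
  (4) alarm=F, open=T — not both ✓
  (5) lock=F, key=F — same ✓
  (6) key=F, ready=F — same ✓
  (7) {cold, ready}: 0 true — none ✓
  (8) lock=F, cold=F — same ✓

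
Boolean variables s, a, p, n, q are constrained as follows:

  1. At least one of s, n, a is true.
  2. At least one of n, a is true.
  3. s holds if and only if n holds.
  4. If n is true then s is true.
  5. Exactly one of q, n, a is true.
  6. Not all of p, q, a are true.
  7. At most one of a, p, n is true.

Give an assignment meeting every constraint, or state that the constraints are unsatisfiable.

s=F, a=T, p=F, n=F, q=F

  (1) {s, n, a}: 1 true — at least one ✓
  (2) {n, a}: 1 true — at least one ✓
  (3) s=F, n=F — same ✓
  (4) n=F ⇒ s: vacuous ✓
  (5) {q, n, a}: 1 true — exactly one ✓
  (6) {p, q, a}: 1/3 true — not all ✓
  (7) {a, p, n}: 1 true — at most one ✓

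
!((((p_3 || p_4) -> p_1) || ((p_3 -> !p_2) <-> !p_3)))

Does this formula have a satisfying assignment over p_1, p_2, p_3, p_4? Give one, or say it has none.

p_1=F; p_2=F; p_3=T; p_4=F

  !((((p_3 || p_4) -> p_1) || ((p_3 -> !p_2) <-> !p_3))) = True
    ((p_3 || p_4) -> p_1) || ((p_3 -> !p_2) <-> !p_3) = False
      (p_3 || p_4) -> p_1 = False
        p_3 || p_4 = True
      (p_3 -> !p_2) <-> !p_3 = False
        p_3 -> !p_2 = True
          !p_2 = True
        !p_3 = False
The formula evaluates to True.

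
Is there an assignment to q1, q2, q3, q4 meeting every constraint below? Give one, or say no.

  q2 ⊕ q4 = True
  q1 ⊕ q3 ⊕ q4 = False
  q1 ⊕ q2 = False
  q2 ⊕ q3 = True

q1 = False; q2 = False; q3 = True; q4 = True

q2 ⊕ q4 = F ⊕ T = True ✓
q1 ⊕ q3 ⊕ q4 = F ⊕ T ⊕ T = False ✓
q1 ⊕ q2 = F ⊕ F = False ✓
q2 ⊕ q3 = F ⊕ T = True ✓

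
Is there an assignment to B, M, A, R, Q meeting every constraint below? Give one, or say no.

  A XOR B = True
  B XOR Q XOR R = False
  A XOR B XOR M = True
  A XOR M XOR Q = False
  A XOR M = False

B=T, M=F, A=F, R=T, Q=F

A XOR B = F XOR T = True ✓
B XOR Q XOR R = T XOR F XOR T = False ✓
A XOR B XOR M = F XOR T XOR F = True ✓
A XOR M XOR Q = F XOR F XOR F = False ✓
A XOR M = F XOR F = False ✓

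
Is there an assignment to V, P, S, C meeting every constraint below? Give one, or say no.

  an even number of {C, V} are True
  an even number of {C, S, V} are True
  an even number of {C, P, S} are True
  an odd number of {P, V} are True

UNSATISFIABLE

Adding constraints 2, 3, 4 mod 2: every variable appears an even number of times on the left, so the left side is 0.
But the right sides sum to 1 (mod 2). 0 ≠ 1 — the system is inconsistent.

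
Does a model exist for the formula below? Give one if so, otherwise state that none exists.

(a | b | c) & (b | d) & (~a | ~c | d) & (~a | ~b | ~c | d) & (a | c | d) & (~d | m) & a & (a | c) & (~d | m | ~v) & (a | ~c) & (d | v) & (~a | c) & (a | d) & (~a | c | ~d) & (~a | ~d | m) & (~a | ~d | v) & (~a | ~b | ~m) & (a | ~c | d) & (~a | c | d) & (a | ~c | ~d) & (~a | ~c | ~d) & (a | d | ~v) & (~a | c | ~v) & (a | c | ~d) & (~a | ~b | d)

Case a = True:
  (~a | c) forces c = True.
  (~a | ~c | d) forces d = True.
  Clause (~a | ~c | ~d) is falsified — contradiction.
Case a = False:
  Clause (a) is falsified — contradiction.
Both cases fail, so the formula is unsatisfiable.

No satisfying assignment exists.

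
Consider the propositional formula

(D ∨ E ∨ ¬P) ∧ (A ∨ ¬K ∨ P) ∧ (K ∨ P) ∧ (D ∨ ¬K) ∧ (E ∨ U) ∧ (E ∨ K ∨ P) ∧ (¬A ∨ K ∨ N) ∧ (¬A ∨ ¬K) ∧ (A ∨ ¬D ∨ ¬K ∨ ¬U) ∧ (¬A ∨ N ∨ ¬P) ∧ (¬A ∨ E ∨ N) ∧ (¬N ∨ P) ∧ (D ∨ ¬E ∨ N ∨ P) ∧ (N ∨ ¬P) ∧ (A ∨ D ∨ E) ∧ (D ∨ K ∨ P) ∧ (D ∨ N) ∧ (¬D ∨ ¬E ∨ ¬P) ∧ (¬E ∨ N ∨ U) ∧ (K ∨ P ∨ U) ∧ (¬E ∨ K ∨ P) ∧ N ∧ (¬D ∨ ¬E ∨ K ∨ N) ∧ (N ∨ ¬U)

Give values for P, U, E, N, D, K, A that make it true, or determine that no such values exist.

P = True; U = True; E = False; N = True; D = True; K = False; A = True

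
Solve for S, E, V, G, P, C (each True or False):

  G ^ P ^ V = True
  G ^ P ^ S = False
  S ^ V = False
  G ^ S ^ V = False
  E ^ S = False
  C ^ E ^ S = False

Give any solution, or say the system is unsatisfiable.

Unsatisfiable

Adding constraints 1, 2, 3 mod 2: every variable appears an even number of times on the left, so the left side is 0.
But the right sides sum to 1 (mod 2). 0 ≠ 1 — the system is inconsistent.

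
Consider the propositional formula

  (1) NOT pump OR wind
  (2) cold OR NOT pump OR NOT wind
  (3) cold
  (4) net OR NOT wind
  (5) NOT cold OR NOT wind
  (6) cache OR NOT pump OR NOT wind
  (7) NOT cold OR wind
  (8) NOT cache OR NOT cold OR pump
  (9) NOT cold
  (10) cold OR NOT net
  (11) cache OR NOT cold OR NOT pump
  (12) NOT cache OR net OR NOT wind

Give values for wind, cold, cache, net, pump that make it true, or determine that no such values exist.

UNSATISFIABLE

Case cold = True:
  Clause (NOT cold) is falsified — contradiction.
Case cold = False:
  Clause (cold) is falsified — contradiction.
Both cases fail, so the formula is unsatisfiable.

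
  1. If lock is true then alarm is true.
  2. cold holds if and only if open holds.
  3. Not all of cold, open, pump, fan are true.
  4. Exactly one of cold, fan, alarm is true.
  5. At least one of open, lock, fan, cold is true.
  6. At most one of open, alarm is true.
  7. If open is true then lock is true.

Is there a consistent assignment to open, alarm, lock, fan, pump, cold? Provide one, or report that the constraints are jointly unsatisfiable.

open = False; alarm = False; lock = False; fan = True; pump = True; cold = False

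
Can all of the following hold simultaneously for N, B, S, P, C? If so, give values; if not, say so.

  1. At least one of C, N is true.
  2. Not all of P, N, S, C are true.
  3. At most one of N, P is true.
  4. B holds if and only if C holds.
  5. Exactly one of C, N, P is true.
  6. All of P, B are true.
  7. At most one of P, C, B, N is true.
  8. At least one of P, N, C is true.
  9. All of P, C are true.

The formula is unsatisfiable.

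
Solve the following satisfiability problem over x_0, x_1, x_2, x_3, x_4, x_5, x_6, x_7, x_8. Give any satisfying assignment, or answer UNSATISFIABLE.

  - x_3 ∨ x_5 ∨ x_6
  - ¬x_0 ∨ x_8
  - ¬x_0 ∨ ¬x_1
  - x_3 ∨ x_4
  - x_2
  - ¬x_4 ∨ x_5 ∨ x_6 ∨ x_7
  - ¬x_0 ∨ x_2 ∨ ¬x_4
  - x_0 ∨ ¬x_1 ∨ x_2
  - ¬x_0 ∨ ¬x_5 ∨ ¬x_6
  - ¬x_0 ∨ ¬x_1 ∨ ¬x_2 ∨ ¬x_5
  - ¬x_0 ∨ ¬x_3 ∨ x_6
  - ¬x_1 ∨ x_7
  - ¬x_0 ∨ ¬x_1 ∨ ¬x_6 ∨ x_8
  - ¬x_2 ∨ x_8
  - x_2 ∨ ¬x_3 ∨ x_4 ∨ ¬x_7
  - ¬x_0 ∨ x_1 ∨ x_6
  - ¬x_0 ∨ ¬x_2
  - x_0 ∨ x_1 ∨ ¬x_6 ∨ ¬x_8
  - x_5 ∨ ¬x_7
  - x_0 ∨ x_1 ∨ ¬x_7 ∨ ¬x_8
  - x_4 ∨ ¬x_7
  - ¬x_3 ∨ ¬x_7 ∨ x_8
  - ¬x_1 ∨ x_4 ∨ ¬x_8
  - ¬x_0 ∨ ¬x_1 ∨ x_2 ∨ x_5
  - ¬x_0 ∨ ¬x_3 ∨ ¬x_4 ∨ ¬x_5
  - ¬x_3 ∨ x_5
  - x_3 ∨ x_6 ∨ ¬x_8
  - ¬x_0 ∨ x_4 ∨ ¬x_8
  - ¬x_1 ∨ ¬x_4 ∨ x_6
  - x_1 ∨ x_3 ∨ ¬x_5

Unit clause (x_2) forces x_2 = True.
In (¬x_2 ∨ x_8) only x_8 is left, so x_8 = True.
In (¬x_0 ∨ ¬x_2) only ¬x_0 is left, so x_0 = False.
Set x_1 = True.
  then (¬x_1 ∨ x_7) forces x_7 = True.
  then (x_5 ∨ ¬x_7) forces x_5 = True.
  then (x_4 ∨ ¬x_7) forces x_4 = True.
  then (¬x_1 ∨ ¬x_4 ∨ x_6) forces x_6 = True.
Set x_3 = False.
All clauses satisfied.

x_0 = False; x_1 = True; x_2 = True; x_3 = False; x_4 = True; x_5 = True; x_6 = True; x_7 = True; x_8 = True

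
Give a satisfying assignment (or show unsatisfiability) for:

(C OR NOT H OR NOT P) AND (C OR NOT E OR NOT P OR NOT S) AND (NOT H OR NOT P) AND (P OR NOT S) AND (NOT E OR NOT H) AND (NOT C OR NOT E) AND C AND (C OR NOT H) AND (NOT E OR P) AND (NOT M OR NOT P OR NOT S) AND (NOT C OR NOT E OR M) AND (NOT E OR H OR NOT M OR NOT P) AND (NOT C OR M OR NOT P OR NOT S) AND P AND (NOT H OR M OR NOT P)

Unit clause (C) forces C = True.
Unit clause (P) forces P = True.
In (NOT H OR NOT P) only NOT H is left, so H = False.
In (NOT C OR NOT E) only NOT E is left, so E = False.
Try S = True:
  (NOT M OR NOT P OR NOT S) forces M = False.
  clause (NOT C OR M OR NOT P OR NOT S) is falsified — backtrack.
So S = False.
Set M = True.
All clauses satisfied.

C = True, E = False, S = False, P = True, H = False, M = True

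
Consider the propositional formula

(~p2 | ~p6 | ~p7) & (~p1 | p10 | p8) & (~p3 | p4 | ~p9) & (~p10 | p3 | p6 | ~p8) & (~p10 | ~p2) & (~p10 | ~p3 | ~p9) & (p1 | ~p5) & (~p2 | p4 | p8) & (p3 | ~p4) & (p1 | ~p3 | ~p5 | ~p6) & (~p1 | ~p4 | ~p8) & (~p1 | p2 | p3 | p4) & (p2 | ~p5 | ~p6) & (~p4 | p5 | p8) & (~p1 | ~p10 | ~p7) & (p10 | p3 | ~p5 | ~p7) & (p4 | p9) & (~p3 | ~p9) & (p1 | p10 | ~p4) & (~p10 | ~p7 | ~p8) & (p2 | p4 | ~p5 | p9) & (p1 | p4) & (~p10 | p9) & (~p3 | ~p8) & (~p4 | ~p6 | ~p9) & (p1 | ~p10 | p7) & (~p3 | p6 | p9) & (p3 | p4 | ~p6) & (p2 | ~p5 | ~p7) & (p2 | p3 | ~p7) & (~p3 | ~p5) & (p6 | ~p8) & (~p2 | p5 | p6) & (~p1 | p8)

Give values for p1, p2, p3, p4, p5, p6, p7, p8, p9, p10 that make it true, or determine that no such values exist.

Unsatisfiable — no assignment works.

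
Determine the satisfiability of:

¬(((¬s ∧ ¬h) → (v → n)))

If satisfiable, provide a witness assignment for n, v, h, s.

n: False; v: True; h: False; s: False

  ¬(((¬s ∧ ¬h) → (v → n))) = True
    (¬s ∧ ¬h) → (v → n) = False
      ¬s ∧ ¬h = True
        ¬s = True
        ¬h = True
      v → n = False
The formula evaluates to True.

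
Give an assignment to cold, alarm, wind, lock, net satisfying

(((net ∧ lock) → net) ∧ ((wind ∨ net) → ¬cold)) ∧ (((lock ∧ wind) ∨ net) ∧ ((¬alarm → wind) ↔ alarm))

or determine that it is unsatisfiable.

cold = False; alarm = True; wind = True; lock = True; net = True

  ((net ∧ lock) → net) ∧ ((wind ∨ net) → ¬cold) = True
    (net ∧ lock) → net = True
      net ∧ lock = True
    (wind ∨ net) → ¬cold = True
      wind ∨ net = True
      ¬cold = True
  ((lock ∧ wind) ∨ net) ∧ ((¬alarm → wind) ↔ alarm) = True
    (lock ∧ wind) ∨ net = True
      lock ∧ wind = True
    (¬alarm → wind) ↔ alarm = True
      ¬alarm → wind = True
        ¬alarm = False
Both conjuncts True, so the formula holds.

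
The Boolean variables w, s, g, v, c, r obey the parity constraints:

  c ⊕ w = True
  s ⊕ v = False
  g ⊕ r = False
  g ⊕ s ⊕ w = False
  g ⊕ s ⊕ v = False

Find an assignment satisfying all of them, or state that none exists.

w: False; s: False; g: False; v: False; c: True; r: False

c ⊕ w = T ⊕ F = True ✓
s ⊕ v = F ⊕ F = False ✓
g ⊕ r = F ⊕ F = False ✓
g ⊕ s ⊕ w = F ⊕ F ⊕ F = False ✓
g ⊕ s ⊕ v = F ⊕ F ⊕ F = False ✓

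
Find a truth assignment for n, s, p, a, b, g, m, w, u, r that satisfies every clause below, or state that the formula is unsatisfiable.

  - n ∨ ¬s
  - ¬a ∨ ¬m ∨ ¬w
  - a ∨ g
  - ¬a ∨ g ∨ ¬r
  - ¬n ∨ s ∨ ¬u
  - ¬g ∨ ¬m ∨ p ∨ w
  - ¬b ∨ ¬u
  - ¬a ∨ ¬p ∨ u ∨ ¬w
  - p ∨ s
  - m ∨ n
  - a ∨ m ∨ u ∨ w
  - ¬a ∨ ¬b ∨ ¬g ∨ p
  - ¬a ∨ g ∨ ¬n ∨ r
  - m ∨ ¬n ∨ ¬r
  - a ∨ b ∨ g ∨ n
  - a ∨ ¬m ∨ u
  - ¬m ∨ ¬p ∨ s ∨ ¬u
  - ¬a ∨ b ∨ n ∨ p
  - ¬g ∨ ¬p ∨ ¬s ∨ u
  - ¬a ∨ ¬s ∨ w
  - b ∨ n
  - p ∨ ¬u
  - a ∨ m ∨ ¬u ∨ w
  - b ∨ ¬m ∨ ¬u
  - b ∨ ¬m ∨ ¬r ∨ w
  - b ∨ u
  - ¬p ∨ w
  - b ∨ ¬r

Set n = True.
Set s = True.
Set p = True.
  then (¬p ∨ w) forces w = True.
Set a = True.
  then (¬a ∨ ¬m ∨ ¬w) forces m = False.
  then (¬a ∨ ¬p ∨ u ∨ ¬w) forces u = True.
  then (m ∨ ¬n ∨ ¬r) forces r = False.
  then (¬b ∨ ¬u) forces b = False.
  then (¬a ∨ g ∨ ¬n ∨ r) forces g = True.
All clauses satisfied.

n = True; s = True; p = True; a = True; b = False; g = True; m = False; w = True; u = True; r = False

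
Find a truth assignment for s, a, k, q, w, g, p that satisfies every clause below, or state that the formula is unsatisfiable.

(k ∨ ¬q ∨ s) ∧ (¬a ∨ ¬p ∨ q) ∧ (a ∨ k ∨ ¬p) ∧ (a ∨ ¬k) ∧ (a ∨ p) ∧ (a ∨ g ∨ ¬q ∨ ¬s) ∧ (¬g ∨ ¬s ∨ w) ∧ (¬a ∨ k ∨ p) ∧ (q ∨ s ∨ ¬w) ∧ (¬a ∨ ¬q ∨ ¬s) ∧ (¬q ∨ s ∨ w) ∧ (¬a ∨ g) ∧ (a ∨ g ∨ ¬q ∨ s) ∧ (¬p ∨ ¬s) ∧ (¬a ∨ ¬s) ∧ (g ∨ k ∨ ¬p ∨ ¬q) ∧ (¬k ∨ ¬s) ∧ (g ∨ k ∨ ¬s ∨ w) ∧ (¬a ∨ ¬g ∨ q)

s = False, a = True, k = True, q = True, w = True, g = True, p = False

Try s = True:
  (¬p ∨ ¬s) forces p = False.
  (a ∨ p) forces a = True.
  clause (¬a ∨ ¬s) is falsified — backtrack.
So s = False.
Set a = True.
  then (¬a ∨ g) forces g = True.
  then (¬a ∨ ¬g ∨ q) forces q = True.
  then (k ∨ ¬q ∨ s) forces k = True.
  then (¬q ∨ s ∨ w) forces w = True.
Set p = False.
All clauses satisfied.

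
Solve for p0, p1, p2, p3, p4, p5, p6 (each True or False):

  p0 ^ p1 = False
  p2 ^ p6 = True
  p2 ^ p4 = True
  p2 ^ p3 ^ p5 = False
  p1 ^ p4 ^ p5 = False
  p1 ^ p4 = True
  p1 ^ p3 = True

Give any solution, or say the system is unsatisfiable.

p0 = True, p1 = True, p2 = True, p3 = False, p4 = False, p5 = True, p6 = False

p0 ^ p1 = T ^ T = False ✓
p2 ^ p6 = T ^ F = True ✓
p2 ^ p4 = T ^ F = True ✓
p2 ^ p3 ^ p5 = T ^ F ^ T = False ✓
p1 ^ p4 ^ p5 = T ^ F ^ T = False ✓
p1 ^ p4 = T ^ F = True ✓
p1 ^ p3 = T ^ F = True ✓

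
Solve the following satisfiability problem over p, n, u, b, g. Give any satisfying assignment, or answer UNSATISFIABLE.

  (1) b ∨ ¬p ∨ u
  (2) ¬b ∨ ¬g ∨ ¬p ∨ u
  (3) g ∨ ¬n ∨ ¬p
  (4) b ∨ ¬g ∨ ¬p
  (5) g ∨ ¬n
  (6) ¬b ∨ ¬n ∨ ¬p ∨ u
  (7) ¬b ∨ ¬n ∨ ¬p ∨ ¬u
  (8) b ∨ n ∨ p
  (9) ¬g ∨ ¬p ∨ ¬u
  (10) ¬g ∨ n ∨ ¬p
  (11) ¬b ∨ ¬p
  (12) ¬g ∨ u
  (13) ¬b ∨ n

p=F; n=T; u=T; b=F; g=T

Set p = False.
Try n = False:
  (b ∨ n ∨ p) forces b = True.
  clause (¬b ∨ n) is falsified — backtrack.
So n = True.
  then (g ∨ ¬n) forces g = True.
  then (¬g ∨ u) forces u = True.
Set b = False.
All clauses satisfied.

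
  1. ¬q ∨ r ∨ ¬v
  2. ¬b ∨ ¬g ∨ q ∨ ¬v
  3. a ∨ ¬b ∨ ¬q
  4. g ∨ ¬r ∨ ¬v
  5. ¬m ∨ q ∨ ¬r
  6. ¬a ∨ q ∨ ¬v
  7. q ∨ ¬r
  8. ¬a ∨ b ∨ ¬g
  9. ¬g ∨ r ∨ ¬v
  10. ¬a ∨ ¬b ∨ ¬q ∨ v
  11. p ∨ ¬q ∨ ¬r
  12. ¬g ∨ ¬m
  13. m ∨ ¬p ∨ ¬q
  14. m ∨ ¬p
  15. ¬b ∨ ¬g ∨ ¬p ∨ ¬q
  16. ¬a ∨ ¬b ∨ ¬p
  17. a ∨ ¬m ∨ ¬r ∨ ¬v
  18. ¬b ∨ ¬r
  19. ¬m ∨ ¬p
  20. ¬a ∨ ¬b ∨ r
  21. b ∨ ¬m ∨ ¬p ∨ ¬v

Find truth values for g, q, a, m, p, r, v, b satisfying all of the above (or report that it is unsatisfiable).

Set g = True.
  then (¬g ∨ ¬m) forces m = False.
  then (m ∨ ¬p) forces p = False.
Set q = False.
  then (q ∨ ¬r) forces r = False.
  then (¬g ∨ r ∨ ¬v) forces v = False.
Try a = True:
  (¬a ∨ b ∨ ¬g) forces b = True.
  clause (¬a ∨ ¬b ∨ r) is falsified — backtrack.
So a = False.
Set b = False.
All clauses satisfied.

g = True, q = False, a = False, m = False, p = False, r = False, v = False, b = False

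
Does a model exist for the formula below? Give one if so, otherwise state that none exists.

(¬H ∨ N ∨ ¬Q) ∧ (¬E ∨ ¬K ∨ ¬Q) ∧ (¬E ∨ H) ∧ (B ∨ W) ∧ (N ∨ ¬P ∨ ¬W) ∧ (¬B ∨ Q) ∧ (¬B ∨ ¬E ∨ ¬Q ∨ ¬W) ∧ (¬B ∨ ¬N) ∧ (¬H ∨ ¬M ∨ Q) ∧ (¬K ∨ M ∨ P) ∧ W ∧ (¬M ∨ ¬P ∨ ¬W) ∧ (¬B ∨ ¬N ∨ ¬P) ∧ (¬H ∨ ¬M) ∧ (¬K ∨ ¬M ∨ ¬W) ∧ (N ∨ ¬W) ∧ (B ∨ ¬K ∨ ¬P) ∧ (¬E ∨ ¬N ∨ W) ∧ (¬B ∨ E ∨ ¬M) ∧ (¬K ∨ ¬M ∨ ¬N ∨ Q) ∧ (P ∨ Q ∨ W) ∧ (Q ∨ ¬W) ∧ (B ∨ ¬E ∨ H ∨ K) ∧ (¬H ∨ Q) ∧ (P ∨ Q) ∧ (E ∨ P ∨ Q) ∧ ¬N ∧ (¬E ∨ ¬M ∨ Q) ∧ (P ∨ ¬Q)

Case N = True:
  Clause (¬N) is falsified — contradiction.
Case N = False:
  (W) forces W = True.
  Clause (N ∨ ¬W) is falsified — contradiction.
Both cases fail, so the formula is unsatisfiable.

The formula is unsatisfiable.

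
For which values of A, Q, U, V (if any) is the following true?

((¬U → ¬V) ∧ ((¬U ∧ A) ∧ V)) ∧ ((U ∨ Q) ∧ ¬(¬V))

Case V = True: the formula simplifies to (U ∧ (¬U ∧ A)) ∧ (U ∨ Q).
  U = True: the conjunct ¬U is False.
  U = False: the conjunct U is False.
Case V = False: the conjunct V is False.
Both cases fail — unsatisfiable.

Unsatisfiable — no assignment works.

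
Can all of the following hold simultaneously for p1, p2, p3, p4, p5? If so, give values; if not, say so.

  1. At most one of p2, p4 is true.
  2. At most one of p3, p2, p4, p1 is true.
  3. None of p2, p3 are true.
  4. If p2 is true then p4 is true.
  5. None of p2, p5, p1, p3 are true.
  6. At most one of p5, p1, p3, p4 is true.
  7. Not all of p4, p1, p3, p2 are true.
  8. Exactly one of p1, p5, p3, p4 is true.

p1: False, p2: False, p3: False, p4: True, p5: False

  (1) {p2, p4}: 1 true — at most one ✓
  (2) {p3, p2, p4, p1}: 1 true — at most one ✓
  (3) {p2, p3}: 0 true — none ✓
  (4) p2=F ⇒ p4: vacuous ✓
  (5) {p2, p5, p1, p3}: 0 true — none ✓
  (6) {p5, p1, p3, p4}: 1 true — at most one ✓
  (7) {p4, p1, p3, p2}: 1/4 true — not all ✓
  (8) {p1, p5, p3, p4}: 1 true — exactly one ✓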